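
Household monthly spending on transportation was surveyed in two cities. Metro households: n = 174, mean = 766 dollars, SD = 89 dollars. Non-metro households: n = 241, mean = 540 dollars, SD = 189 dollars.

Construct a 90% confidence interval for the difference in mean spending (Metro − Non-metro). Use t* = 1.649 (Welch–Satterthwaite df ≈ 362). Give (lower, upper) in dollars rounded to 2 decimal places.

Per-group SEs: s₁/√n₁ = 89/√174 = 6.7471, s₂/√n₂ = 189/√241 = 12.1746.
Unpooled SE of the difference: √(45.52335841 + 148.22088516) = 13.9192.
Margin of error = t* · SE = 1.649 × 13.9192 = 22.9528.
x̄₁ − x̄₂ = 766 − 540 = 226.0000.
CI: 226.0000 ± 22.9528 = (203.05, 248.95).

(203.05, 248.95)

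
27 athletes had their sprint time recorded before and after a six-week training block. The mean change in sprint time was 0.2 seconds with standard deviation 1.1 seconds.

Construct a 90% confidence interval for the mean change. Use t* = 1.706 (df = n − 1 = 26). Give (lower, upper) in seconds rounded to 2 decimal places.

(-0.16, 0.56)

Paired design: SE = s_d/√n = 1.1/√27 = 0.2117.
t* = 1.706; margin of error = 1.706 × 0.2117 = 0.3612.
0.2 ± 0.3612 → (-0.16, 0.56).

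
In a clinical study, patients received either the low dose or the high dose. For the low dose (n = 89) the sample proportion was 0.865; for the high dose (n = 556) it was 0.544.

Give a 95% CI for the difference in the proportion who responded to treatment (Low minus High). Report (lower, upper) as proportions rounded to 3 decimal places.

(0.239, 0.403)

Each SE is √(p̂(1−p̂)/n): √(0.8650·0.1350/89) = 0.03622 and √(0.5440·0.4560/556) = 0.02112.
SE(p̂₁ − p̂₂) = √(SE₁² + SE₂²) = √(0.0013118884 + 0.0004460544) = 0.04193, since the two samples are independent.
At 95% confidence z* = 1.960; margin = 1.960 × 0.04193 = 0.08218.
The difference is 0.8650 − 0.5440 = 0.3210, so the interval is 0.3210 ± 0.08218 = (0.239, 0.403).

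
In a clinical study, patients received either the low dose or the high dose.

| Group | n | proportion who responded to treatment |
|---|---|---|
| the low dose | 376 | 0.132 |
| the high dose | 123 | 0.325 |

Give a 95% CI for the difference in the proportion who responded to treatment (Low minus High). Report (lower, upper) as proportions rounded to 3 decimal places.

(-0.283, -0.103)

SE₁ = √(p̂₁(1−p̂₁)/n₁) = √(0.1320·0.8680/376) = 0.01746; SE₂ = √(0.3250·0.6750/123) = 0.04223.
Independent samples: SE of the difference = √(SE₁² + SE₂²) = √(0.0003048516 + 0.0017833729) = 0.04570.
z* for 95% confidence is 1.960, so the margin of error is 1.960 × 0.04570 = 0.08957.
Point estimate p̂₁ − p̂₂ = 0.1320 − 0.3250 = -0.1930.
-0.1930 ± 0.08957 → (-0.283, -0.103).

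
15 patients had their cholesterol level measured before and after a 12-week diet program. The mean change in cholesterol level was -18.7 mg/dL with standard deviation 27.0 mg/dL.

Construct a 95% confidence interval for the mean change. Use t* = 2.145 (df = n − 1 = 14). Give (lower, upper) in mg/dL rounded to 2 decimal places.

Paired design: SE = s_d/√n = 27.0/√15 = 6.9714.
t* = 2.145; margin of error = 2.145 × 6.9714 = 14.9537.
-18.7 ± 14.9537 → (-33.65, -3.75).

(-33.65, -3.75)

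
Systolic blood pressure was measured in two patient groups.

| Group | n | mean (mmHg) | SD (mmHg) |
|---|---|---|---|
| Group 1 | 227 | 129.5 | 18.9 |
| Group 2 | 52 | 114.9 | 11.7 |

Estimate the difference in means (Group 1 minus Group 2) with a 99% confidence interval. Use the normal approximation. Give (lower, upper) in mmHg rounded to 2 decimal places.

Per-group SEs: s₁/√n₁ = 18.9/√227 = 1.2544, s₂/√n₂ = 11.7/√52 = 1.6225.
Unpooled SE of the difference: √(1.57351936 + 2.63250625) = 2.0509.
Margin of error = z* · SE = 2.576 × 2.0509 = 5.2831.
x̄₁ − x̄₂ = 129.5 − 114.9 = 14.6000.
CI: 14.6000 ± 5.2831 = (9.32, 19.88).

(9.32, 19.88)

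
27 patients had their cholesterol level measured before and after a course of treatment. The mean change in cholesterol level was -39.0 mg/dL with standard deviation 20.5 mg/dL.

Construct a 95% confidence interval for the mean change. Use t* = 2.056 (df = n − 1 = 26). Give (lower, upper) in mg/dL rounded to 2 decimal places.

This is a matched-pairs design, so SE = s_d/√n = 20.5/√27 = 3.9452.
Margin = 2.056 × 3.9452 = 8.1113; the interval is -39.0 ± 8.1113 = (-47.11, -30.89).

(-47.11, -30.89)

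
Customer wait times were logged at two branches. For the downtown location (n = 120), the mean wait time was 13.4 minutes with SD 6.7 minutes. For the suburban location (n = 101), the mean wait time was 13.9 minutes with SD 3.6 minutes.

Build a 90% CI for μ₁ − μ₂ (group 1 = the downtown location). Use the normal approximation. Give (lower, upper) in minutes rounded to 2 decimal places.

(-1.67, 0.67)

Per-group SEs: s₁/√n₁ = 6.7/√120 = 0.6116, s₂/√n₂ = 3.6/√101 = 0.3582.
Unpooled SE of the difference: √(0.37405456 + 0.12830724) = 0.7088.
Margin of error = z* · SE = 1.645 × 0.7088 = 1.1660.
x̄₁ − x̄₂ = 13.4 − 13.9 = -0.5000.
CI: -0.5000 ± 1.1660 = (-1.67, 0.67).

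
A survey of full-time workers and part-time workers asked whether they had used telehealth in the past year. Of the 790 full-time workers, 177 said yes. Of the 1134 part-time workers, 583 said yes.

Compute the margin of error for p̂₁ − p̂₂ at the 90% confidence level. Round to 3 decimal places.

Sample proportions: 177/790 = 0.2241, 583/1134 = 0.5141.
Each SE is √(p̂(1−p̂)/n): √(0.2241·0.7759/790) = 0.01484 and √(0.5141·0.4859/1134) = 0.01484.
SE(p̂₁ − p̂₂) = √(SE₁² + SE₂²) = √(0.0002202256 + 0.0002202256) = 0.02099, since the two samples are independent.
At 90% confidence z* = 1.645; margin = 1.645 × 0.02099 = 0.03453.

0.035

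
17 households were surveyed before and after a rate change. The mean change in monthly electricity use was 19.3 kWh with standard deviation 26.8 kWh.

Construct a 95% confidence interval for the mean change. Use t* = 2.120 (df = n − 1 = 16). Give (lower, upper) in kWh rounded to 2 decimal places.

(5.52, 33.08)

Paired design: SE = s_d/√n = 26.8/√17 = 6.5000.
t* = 2.120; margin of error = 2.120 × 6.5000 = 13.7800.
19.3 ± 13.7800 → (5.52, 33.08).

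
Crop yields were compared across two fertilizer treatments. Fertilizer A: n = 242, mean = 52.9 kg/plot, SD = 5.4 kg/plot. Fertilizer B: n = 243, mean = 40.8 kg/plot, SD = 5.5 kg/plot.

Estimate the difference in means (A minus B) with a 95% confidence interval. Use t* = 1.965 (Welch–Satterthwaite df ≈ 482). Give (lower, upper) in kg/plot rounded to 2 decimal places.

(11.13, 13.07)

Per-group SEs: s₁/√n₁ = 5.4/√242 = 0.3471, s₂/√n₂ = 5.5/√243 = 0.3528.
Unpooled SE of the difference: √(0.12047841 + 0.12446784) = 0.4949.
Margin of error = t* · SE = 1.965 × 0.4949 = 0.9725.
x̄₁ − x̄₂ = 52.9 − 40.8 = 12.1000.
CI: 12.1000 ± 0.9725 = (11.13, 13.07).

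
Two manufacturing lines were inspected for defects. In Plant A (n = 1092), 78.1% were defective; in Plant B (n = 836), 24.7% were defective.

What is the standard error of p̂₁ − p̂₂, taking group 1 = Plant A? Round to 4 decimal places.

The two standard errors are √(0.7810×0.2190/1092) = 0.01252 and √(0.2470×0.7530/836) = 0.01492.
Because the samples are independent, SE_diff = √(0.01252² + 0.01492²) = 0.01948.

0.0195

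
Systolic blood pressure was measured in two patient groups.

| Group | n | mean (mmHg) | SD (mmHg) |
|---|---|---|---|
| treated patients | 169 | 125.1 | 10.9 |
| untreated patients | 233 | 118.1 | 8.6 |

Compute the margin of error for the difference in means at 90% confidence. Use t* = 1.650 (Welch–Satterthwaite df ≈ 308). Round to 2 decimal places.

1.67

SE₁ = s₁/√n₁ = 10.9/√169 = 0.8385; SE₂ = 8.6/√233 = 0.5634.
Independent samples, unequal variances: SE_diff = √(SE₁² + SE₂²) = √(0.70308225 + 0.31741956) = 1.0102.
t* = 1.650, so margin of error = 1.650 × 1.0102 = 1.6668.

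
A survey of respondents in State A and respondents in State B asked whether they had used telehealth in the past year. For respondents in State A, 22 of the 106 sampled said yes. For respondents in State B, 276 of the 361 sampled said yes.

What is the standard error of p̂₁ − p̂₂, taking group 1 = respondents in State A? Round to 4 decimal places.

Sample proportions: 22/106 = 0.2075, 276/361 = 0.7645.
Each SE is √(p̂(1−p̂)/n): √(0.2075·0.7925/106) = 0.03939 and √(0.7645·0.2355/361) = 0.02233.
SE(p̂₁ − p̂₂) = √(SE₁² + SE₂²) = √(0.0015515721 + 0.0004986289) = 0.04528, since the two samples are independent.

0.0453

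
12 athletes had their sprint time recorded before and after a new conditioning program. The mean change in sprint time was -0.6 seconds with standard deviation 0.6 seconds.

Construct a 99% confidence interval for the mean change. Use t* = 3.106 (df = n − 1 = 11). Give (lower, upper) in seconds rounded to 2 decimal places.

Paired design: SE = s_d/√n = 0.6/√12 = 0.1732.
t* = 3.106; margin of error = 3.106 × 0.1732 = 0.5380.
-0.6 ± 0.5380 → (-1.14, -0.06).

(-1.14, -0.06)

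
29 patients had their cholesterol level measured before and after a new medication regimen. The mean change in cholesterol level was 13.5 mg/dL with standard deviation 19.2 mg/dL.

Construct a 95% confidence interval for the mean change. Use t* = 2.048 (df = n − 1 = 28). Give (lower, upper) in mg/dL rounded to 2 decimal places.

(6.20, 20.80)

This is a matched-pairs design, so SE = s_d/√n = 19.2/√29 = 3.5654.
Margin = 2.048 × 3.5654 = 7.3019; the interval is 13.5 ± 7.3019 = (6.20, 20.80).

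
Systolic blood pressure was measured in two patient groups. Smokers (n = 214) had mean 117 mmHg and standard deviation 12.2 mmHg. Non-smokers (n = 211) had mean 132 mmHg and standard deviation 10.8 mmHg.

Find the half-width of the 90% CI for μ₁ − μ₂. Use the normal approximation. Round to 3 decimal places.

1.838

SE₁ = s₁/√n₁ = 12.2/√214 = 0.8340; SE₂ = 10.8/√211 = 0.7435.
Independent samples, unequal variances: SE_diff = √(SE₁² + SE₂²) = √(0.695556 + 0.55279225) = 1.1173.
z* = 1.645, so margin of error = 1.645 × 1.1173 = 1.8380.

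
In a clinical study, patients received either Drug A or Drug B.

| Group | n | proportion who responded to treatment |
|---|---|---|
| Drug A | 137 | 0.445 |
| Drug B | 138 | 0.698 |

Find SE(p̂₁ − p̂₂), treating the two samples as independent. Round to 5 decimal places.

SE₁ = √(p̂₁(1−p̂₁)/n₁) = √(0.4450·0.5550/137) = 0.04246; SE₂ = √(0.6980·0.3020/138) = 0.03908.
Independent samples: SE of the difference = √(SE₁² + SE₂²) = √(0.0018028516 + 0.0015272464) = 0.05771.

0.05771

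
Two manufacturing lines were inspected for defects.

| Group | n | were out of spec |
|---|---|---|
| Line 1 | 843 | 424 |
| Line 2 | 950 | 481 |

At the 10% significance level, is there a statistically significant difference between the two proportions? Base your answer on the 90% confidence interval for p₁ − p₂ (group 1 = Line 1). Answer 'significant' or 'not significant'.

not significant

p̂₁ = 424/843 = 0.5030 and p̂₂ = 481/950 = 0.5063.
SE₁ = √(p̂₁(1−p̂₁)/n₁) = √(0.5030·0.4970/843) = 0.01722; SE₂ = √(0.5063·0.4937/950) = 0.01622.
Independent samples: SE of the difference = √(SE₁² + SE₂²) = √(0.0002965284 + 0.0002630884) = 0.02366.
z* for 90% confidence is 1.645, so the margin of error is 1.645 × 0.02366 = 0.03892.
Point estimate p̂₁ − p̂₂ = 0.5030 − 0.5063 = -0.0033.
-0.0033 ± 0.03892 → (-0.04222, 0.03562).
The interval (-0.04222, 0.03562) contains 0, so the difference is not significant.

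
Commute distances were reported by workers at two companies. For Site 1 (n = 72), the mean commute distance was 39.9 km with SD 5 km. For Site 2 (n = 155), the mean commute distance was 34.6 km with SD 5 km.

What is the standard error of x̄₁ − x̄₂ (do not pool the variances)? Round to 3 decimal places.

Standard errors of each mean: 5/√72 = 0.5893 and 5/√155 = 0.4016.
SE(x̄₁ − x̄₂) = √(0.5893² + 0.4016²) = 0.7131 for independent samples with unequal variances.

0.713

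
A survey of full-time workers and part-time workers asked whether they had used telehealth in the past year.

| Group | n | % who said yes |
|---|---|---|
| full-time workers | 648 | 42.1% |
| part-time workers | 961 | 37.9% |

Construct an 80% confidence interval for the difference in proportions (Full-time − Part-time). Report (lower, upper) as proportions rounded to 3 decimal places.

(0.010, 0.074)

The two standard errors are √(0.4210×0.5790/648) = 0.01940 and √(0.3790×0.6210/961) = 0.01565.
Because the samples are independent, SE_diff = √(0.01940² + 0.01565²) = 0.02493.
Using z* = 1.282 for 80%, ME = 1.282 × 0.02493 = 0.03196.
p̂₁ − p̂₂ = 0.0420; interval 0.0420 ± 0.03196 gives (0.010, 0.074).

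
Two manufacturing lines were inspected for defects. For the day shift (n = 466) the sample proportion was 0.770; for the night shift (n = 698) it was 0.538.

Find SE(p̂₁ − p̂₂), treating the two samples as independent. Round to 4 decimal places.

0.0271

Each SE is √(p̂(1−p̂)/n): √(0.7700·0.2300/466) = 0.01949 and √(0.5380·0.4620/698) = 0.01887.
SE(p̂₁ − p̂₂) = √(SE₁² + SE₂²) = √(0.0003798601 + 0.0003560769) = 0.02713, since the two samples are independent.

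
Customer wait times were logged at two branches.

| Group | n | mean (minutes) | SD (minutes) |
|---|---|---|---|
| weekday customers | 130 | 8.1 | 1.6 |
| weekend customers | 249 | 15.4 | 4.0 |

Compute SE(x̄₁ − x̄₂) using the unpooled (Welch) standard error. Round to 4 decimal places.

Standard errors of each mean: 1.6/√130 = 0.1403 and 4.0/√249 = 0.2535.
SE(x̄₁ − x̄₂) = √(0.1403² + 0.2535²) = 0.2897 for independent samples with unequal variances.

0.2897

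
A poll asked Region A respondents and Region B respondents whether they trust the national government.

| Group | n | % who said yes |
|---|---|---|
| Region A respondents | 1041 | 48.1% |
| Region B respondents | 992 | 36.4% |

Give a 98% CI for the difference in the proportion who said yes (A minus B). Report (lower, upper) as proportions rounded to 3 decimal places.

(0.066, 0.168)

The two standard errors are √(0.4810×0.5190/1041) = 0.01549 and √(0.3640×0.6360/992) = 0.01528.
Because the samples are independent, SE_diff = √(0.01549² + 0.01528²) = 0.02176.
Using z* = 2.326 for 98%, ME = 2.326 × 0.02176 = 0.05061.
p̂₁ − p̂₂ = 0.1170; interval 0.1170 ± 0.05061 gives (0.066, 0.168).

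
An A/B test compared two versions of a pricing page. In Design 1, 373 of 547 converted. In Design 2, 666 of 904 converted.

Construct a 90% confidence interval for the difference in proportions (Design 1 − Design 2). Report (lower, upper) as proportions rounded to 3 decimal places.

(-0.095, -0.014)

p̂₁ = 373/547 = 0.6819 and p̂₂ = 666/904 = 0.7367.
SE₁ = √(p̂₁(1−p̂₁)/n₁) = √(0.6819·0.3181/547) = 0.01991; SE₂ = √(0.7367·0.2633/904) = 0.01465.
Independent samples: SE of the difference = √(SE₁² + SE₂²) = √(0.0003964081 + 0.0002146225) = 0.02472.
z* for 90% confidence is 1.645, so the margin of error is 1.645 × 0.02472 = 0.04066.
Point estimate p̂₁ − p̂₂ = 0.6819 − 0.7367 = -0.0548.
-0.0548 ± 0.04066 → (-0.095, -0.014).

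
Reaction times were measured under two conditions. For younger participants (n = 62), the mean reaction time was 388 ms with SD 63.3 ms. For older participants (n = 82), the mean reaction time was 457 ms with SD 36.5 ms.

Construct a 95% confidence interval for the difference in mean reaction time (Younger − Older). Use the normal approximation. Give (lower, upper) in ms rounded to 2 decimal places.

(-86.63, -51.37)

SE₁ = s₁/√n₁ = 63.3/√62 = 8.0391; SE₂ = 36.5/√82 = 4.0308.
Independent samples, unequal variances: SE_diff = √(SE₁² + SE₂²) = √(64.62712881 + 16.24734864) = 8.9930.
z* = 1.960, so margin of error = 1.960 × 8.9930 = 17.6263.
Difference in means = 388 − 457 = -69.0000.
-69.0000 ± 17.6263 → (-86.63, -51.37).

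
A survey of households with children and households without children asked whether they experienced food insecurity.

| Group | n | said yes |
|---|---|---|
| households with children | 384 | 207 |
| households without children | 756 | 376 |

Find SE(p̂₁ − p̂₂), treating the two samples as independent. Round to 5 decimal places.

p̂₁ = 207/384 = 0.5391 and p̂₂ = 376/756 = 0.4974.
SE₁ = √(p̂₁(1−p̂₁)/n₁) = √(0.5391·0.4609/384) = 0.02544; SE₂ = √(0.4974·0.5026/756) = 0.01818.
Independent samples: SE of the difference = √(SE₁² + SE₂²) = √(0.0006471936 + 0.0003305124) = 0.03127.

0.03127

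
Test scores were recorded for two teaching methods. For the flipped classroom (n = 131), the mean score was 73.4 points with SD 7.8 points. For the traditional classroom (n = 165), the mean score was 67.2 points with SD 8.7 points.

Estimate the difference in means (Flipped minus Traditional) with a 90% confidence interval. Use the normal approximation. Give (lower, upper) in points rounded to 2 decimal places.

SE₁ = s₁/√n₁ = 7.8/√131 = 0.6815; SE₂ = 8.7/√165 = 0.6773.
Independent samples, unequal variances: SE_diff = √(SE₁² + SE₂²) = √(0.46444225 + 0.45873529) = 0.9608.
z* = 1.645, so margin of error = 1.645 × 0.9608 = 1.5805.
Difference in means = 73.4 − 67.2 = 6.2000.
6.2000 ± 1.5805 → (4.62, 7.78).

(4.62, 7.78)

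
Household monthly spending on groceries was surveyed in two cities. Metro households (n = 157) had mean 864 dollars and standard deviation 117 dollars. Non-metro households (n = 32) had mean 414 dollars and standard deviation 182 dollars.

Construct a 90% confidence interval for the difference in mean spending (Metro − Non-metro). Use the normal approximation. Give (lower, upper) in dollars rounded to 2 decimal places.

Standard errors of each mean: 117/√157 = 9.3376 and 182/√32 = 32.1734.
SE(x̄₁ − x̄₂) = √(9.3376² + 32.1734²) = 33.5010 for independent samples with unequal variances.
With z* = 1.645, the margin is 1.645 × 33.5010 = 55.1091.
x̄₁ − x̄₂ = 864 − 414 = 450.0000; the interval is 450.0000 ± 55.1091 = (394.89, 505.11).

(394.89, 505.11)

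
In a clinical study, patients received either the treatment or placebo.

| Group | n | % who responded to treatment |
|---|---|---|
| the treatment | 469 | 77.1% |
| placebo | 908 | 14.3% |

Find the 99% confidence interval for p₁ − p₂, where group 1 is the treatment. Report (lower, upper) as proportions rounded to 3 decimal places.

(0.570, 0.686)

Each SE is √(p̂(1−p̂)/n): √(0.7710·0.2290/469) = 0.01940 and √(0.1430·0.8570/908) = 0.01162.
SE(p̂₁ − p̂₂) = √(SE₁² + SE₂²) = √(0.00037636 + 0.0001350244) = 0.02261, since the two samples are independent.
At 99% confidence z* = 2.576; margin = 2.576 × 0.02261 = 0.05824.
The difference is 0.7710 − 0.1430 = 0.6280, so the interval is 0.6280 ± 0.05824 = (0.570, 0.686).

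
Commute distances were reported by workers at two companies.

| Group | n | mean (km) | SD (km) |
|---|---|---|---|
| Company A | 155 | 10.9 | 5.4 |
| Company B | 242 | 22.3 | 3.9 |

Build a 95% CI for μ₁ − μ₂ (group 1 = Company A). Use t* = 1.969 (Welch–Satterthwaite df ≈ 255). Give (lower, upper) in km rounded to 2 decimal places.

Per-group SEs: s₁/√n₁ = 5.4/√155 = 0.4337, s₂/√n₂ = 3.9/√242 = 0.2507.
Unpooled SE of the difference: √(0.18809569 + 0.06285049) = 0.5009.
Margin of error = t* · SE = 1.969 × 0.5009 = 0.9863.
x̄₁ − x̄₂ = 10.9 − 22.3 = -11.4000.
CI: -11.4000 ± 0.9863 = (-12.39, -10.41).

(-12.39, -10.41)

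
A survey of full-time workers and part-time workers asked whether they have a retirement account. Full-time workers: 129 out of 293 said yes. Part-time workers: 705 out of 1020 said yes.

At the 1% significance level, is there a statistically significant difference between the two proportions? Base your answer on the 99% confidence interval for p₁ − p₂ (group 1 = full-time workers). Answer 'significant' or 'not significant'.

significant

p̂₁ = 129/293 = 0.4403 and p̂₂ = 705/1020 = 0.6912.
SE₁ = √(p̂₁(1−p̂₁)/n₁) = √(0.4403·0.5597/293) = 0.02900; SE₂ = √(0.6912·0.3088/1020) = 0.01447.
Independent samples: SE of the difference = √(SE₁² + SE₂²) = √(0.000841 + 0.0002093809) = 0.03241.
z* for 99% confidence is 2.576, so the margin of error is 2.576 × 0.03241 = 0.08349.
Point estimate p̂₁ − p̂₂ = 0.4403 − 0.6912 = -0.2509.
-0.2509 ± 0.08349 → (-0.33439, -0.16741).
The interval (-0.33439, -0.16741) does not contain 0, so the difference is significant.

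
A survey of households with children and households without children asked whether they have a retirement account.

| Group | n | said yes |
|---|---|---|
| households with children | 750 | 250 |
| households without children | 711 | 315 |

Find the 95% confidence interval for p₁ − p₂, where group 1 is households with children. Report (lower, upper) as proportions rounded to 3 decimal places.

(-0.159, -0.060)

p̂₁ = 250/750 = 0.3333 and p̂₂ = 315/711 = 0.4430.
SE₁ = √(p̂₁(1−p̂₁)/n₁) = √(0.3333·0.6667/750) = 0.01721; SE₂ = √(0.4430·0.5570/711) = 0.01863.
Independent samples: SE of the difference = √(SE₁² + SE₂²) = √(0.0002961841 + 0.0003470769) = 0.02536.
z* for 95% confidence is 1.960, so the margin of error is 1.960 × 0.02536 = 0.04971.
Point estimate p̂₁ − p̂₂ = 0.3333 − 0.4430 = -0.1097.
-0.1097 ± 0.04971 → (-0.159, -0.060).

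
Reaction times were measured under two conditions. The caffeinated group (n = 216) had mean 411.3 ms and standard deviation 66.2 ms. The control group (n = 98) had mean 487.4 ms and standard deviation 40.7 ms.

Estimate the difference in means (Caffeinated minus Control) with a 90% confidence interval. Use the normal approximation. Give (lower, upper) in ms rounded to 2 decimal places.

(-86.13, -66.07)

Standard errors of each mean: 66.2/√216 = 4.5043 and 40.7/√98 = 4.1113.
SE(x̄₁ − x̄₂) = √(4.5043² + 4.1113²) = 6.0985 for independent samples with unequal variances.
With z* = 1.645, the margin is 1.645 × 6.0985 = 10.0320.
x̄₁ − x̄₂ = 411.3 − 487.4 = -76.1000; the interval is -76.1000 ± 10.0320 = (-86.13, -66.07).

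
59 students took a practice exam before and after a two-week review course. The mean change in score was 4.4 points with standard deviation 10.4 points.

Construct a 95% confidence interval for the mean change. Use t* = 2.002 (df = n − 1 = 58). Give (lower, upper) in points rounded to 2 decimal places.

Paired design: SE = s_d/√n = 10.4/√59 = 1.3540.
t* = 2.002; margin of error = 2.002 × 1.3540 = 2.7107.
4.4 ± 2.7107 → (1.69, 7.11).

(1.69, 7.11)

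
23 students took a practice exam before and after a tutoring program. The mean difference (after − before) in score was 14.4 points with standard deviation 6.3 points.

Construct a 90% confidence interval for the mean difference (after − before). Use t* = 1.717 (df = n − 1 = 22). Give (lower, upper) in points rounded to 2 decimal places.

(12.14, 16.66)

This is a matched-pairs design, so SE = s_d/√n = 6.3/√23 = 1.3136.
Margin = 1.717 × 1.3136 = 2.2555; the interval is 14.4 ± 2.2555 = (12.14, 16.66).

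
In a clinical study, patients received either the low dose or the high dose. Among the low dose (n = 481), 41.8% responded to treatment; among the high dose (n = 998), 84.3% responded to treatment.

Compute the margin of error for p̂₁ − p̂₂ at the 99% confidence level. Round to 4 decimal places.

0.0651

Each SE is √(p̂(1−p̂)/n): √(0.4180·0.5820/481) = 0.02249 and √(0.8430·0.1570/998) = 0.01152.
SE(p̂₁ − p̂₂) = √(SE₁² + SE₂²) = √(0.0005058001 + 0.0001327104) = 0.02527, since the two samples are independent.
At 99% confidence z* = 2.576; margin = 2.576 × 0.02527 = 0.06510.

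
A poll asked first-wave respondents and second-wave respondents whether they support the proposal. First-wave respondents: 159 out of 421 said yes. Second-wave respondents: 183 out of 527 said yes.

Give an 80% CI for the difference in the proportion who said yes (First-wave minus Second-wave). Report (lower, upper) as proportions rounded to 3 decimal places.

p̂₁ = 159/421 = 0.3777 and p̂₂ = 183/527 = 0.3472.
SE₁ = √(p̂₁(1−p̂₁)/n₁) = √(0.3777·0.6223/421) = 0.02363; SE₂ = √(0.3472·0.6528/527) = 0.02074.
Independent samples: SE of the difference = √(SE₁² + SE₂²) = √(0.0005583769 + 0.0004301476) = 0.03144.
z* for 80% confidence is 1.282, so the margin of error is 1.282 × 0.03144 = 0.04031.
Point estimate p̂₁ − p̂₂ = 0.3777 − 0.3472 = 0.0305.
0.0305 ± 0.04031 → (-0.010, 0.071).

(-0.010, 0.071)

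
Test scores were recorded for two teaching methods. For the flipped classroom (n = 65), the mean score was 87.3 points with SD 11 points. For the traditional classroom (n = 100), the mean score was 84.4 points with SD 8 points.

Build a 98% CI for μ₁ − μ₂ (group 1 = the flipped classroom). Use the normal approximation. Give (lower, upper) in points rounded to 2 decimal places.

Per-group SEs: s₁/√n₁ = 11/√65 = 1.3644, s₂/√n₂ = 8/√100 = 0.8000.
Unpooled SE of the difference: √(1.86158736 + 0.64) = 1.5816.
Margin of error = z* · SE = 2.326 × 1.5816 = 3.6788.
x̄₁ − x̄₂ = 87.3 − 84.4 = 2.9000.
CI: 2.9000 ± 3.6788 = (-0.78, 6.58).

(-0.78, 6.58)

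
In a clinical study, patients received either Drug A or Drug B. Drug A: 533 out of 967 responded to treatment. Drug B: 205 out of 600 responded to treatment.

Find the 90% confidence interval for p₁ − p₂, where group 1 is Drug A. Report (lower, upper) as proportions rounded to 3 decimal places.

First, p̂₁ = 533/967 = 0.5512; p̂₂ = 205/600 = 0.3417.
The two standard errors are √(0.5512×0.4488/967) = 0.01599 and √(0.3417×0.6583/600) = 0.01936.
Because the samples are independent, SE_diff = √(0.01599² + 0.01936²) = 0.02511.
Using z* = 1.645 for 90%, ME = 1.645 × 0.02511 = 0.04131.
p̂₁ − p̂₂ = 0.2095; interval 0.2095 ± 0.04131 gives (0.168, 0.251).

(0.168, 0.251)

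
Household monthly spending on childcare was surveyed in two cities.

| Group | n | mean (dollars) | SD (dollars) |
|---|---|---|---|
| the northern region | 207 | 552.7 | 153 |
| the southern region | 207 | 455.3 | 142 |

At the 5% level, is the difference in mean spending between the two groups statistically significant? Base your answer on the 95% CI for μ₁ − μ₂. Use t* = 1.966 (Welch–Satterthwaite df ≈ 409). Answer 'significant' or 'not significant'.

SE₁ = s₁/√n₁ = 153/√207 = 10.6342; SE₂ = 142/√207 = 9.8697.
Independent samples, unequal variances: SE_diff = √(SE₁² + SE₂²) = √(113.08620964 + 97.41097809) = 14.5085.
t* = 1.966, so margin of error = 1.966 × 14.5085 = 28.5237.
Difference in means = 552.7 − 455.3 = 97.4000.
97.4000 ± 28.5237 → (68.8763, 125.9237).
The interval (68.8763, 125.9237) does not contain 0, so the difference is significant.

significant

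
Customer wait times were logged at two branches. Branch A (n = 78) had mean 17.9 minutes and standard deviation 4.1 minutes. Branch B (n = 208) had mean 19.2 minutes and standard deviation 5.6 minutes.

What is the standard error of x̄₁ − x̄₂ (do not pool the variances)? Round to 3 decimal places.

Standard errors of each mean: 4.1/√78 = 0.4642 and 5.6/√208 = 0.3883.
SE(x̄₁ − x̄₂) = √(0.4642² + 0.3883²) = 0.6052 for independent samples with unequal variances.

0.605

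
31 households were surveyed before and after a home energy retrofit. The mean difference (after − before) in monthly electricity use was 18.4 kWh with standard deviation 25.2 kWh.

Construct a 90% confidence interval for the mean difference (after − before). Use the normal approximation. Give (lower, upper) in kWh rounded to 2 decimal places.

This is a matched-pairs design, so SE = s_d/√n = 25.2/√31 = 4.5261.
Margin = 1.645 × 4.5261 = 7.4454; the interval is 18.4 ± 7.4454 = (10.95, 25.85).

(10.95, 25.85)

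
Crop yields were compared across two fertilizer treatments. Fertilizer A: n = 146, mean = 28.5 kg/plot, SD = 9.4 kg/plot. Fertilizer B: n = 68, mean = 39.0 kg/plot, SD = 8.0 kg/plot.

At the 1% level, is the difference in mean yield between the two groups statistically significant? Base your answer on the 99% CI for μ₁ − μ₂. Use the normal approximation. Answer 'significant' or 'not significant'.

significant

Per-group SEs: s₁/√n₁ = 9.4/√146 = 0.7779, s₂/√n₂ = 8.0/√68 = 0.9701.
Unpooled SE of the difference: √(0.60512841 + 0.94109401) = 1.2435.
Margin of error = z* · SE = 2.576 × 1.2435 = 3.2033.
x̄₁ − x̄₂ = 28.5 − 39.0 = -10.5000.
CI: -10.5000 ± 3.2033 = (-13.7033, -7.2967).
The interval (-13.7033, -7.2967) does not contain 0, so the difference is significant.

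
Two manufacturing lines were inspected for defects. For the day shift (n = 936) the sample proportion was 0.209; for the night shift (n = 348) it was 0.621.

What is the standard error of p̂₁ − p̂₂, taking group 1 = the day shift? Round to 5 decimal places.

0.02921

The two standard errors are √(0.2090×0.7910/936) = 0.01329 and √(0.6210×0.3790/348) = 0.02601.
Because the samples are independent, SE_diff = √(0.01329² + 0.02601²) = 0.02921.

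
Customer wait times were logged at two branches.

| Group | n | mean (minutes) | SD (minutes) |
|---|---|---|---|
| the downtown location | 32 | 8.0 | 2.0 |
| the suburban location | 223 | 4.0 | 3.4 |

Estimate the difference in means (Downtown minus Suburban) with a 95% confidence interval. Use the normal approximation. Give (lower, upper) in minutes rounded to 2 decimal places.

SE₁ = s₁/√n₁ = 2.0/√32 = 0.3536; SE₂ = 3.4/√223 = 0.2277.
Independent samples, unequal variances: SE_diff = √(SE₁² + SE₂²) = √(0.12503296 + 0.05184729) = 0.4206.
z* = 1.960, so margin of error = 1.960 × 0.4206 = 0.8244.
Difference in means = 8.0 − 4.0 = 4.0000.
4.0000 ± 0.8244 → (3.18, 4.82).

(3.18, 4.82)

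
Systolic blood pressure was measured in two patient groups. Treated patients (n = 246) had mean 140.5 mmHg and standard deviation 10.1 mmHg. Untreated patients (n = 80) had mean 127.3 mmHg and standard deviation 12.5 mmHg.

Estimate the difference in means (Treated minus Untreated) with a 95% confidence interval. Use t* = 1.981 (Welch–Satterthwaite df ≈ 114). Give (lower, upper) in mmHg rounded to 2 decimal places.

(10.15, 16.25)

SE₁ = s₁/√n₁ = 10.1/√246 = 0.6440; SE₂ = 12.5/√80 = 1.3975.
Independent samples, unequal variances: SE_diff = √(SE₁² + SE₂²) = √(0.414736 + 1.95300625) = 1.5387.
t* = 1.981, so margin of error = 1.981 × 1.5387 = 3.0482.
Difference in means = 140.5 − 127.3 = 13.2000.
13.2000 ± 3.0482 → (10.15, 16.25).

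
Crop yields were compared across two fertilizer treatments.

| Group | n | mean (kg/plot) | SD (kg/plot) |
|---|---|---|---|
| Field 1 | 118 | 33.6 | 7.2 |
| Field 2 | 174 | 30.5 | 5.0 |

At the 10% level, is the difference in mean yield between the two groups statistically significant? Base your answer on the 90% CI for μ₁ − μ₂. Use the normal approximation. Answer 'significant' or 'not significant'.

significant

Standard errors of each mean: 7.2/√118 = 0.6628 and 5.0/√174 = 0.3790.
SE(x̄₁ − x̄₂) = √(0.6628² + 0.3790²) = 0.7635 for independent samples with unequal variances.
With z* = 1.645, the margin is 1.645 × 0.7635 = 1.2560.
x̄₁ − x̄₂ = 33.6 − 30.5 = 3.1000; the interval is 3.1000 ± 1.2560 = (1.8440, 4.3560).
The interval (1.8440, 4.3560) does not contain 0, so the difference is significant.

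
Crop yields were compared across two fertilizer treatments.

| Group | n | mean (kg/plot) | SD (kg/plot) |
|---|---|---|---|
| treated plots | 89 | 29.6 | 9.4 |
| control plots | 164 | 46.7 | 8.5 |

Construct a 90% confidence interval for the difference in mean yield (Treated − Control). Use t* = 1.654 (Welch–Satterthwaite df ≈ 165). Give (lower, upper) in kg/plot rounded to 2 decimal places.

Per-group SEs: s₁/√n₁ = 9.4/√89 = 0.9964, s₂/√n₂ = 8.5/√164 = 0.6637.
Unpooled SE of the difference: √(0.99281296 + 0.44049769) = 1.1972.
Margin of error = t* · SE = 1.654 × 1.1972 = 1.9802.
x̄₁ − x̄₂ = 29.6 − 46.7 = -17.1000.
CI: -17.1000 ± 1.9802 = (-19.08, -15.12).

(-19.08, -15.12)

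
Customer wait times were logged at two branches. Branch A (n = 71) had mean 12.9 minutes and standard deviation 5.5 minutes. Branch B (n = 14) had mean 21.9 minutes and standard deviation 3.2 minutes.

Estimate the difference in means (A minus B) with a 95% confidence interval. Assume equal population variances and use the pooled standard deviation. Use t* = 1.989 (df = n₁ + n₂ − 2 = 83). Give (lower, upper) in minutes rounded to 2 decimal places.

s_p = √[((n₁−1)s₁² + (n₂−1)s₂²)/(n₁+n₂−2)] = √[(70·5.5² + 13·3.2²)/83] = 5.2073.
SE = 5.2073·√(1/71 + 1/14) = 1.5228.
With t* = 1.989, margin = 1.989 × 1.5228 = 3.0288.
x̄₁ − x̄₂ = 12.9 − 21.9 = -9.0000; interval -9.0000 ± 3.0288 = (-12.03, -5.97).

(-12.03, -5.97)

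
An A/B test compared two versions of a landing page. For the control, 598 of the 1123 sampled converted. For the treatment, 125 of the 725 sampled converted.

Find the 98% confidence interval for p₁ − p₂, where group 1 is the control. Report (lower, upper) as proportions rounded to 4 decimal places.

First, p̂₁ = 598/1123 = 0.5325; p̂₂ = 125/725 = 0.1724.
The two standard errors are √(0.5325×0.4675/1123) = 0.01489 and √(0.1724×0.8276/725) = 0.01403.
Because the samples are independent, SE_diff = √(0.01489² + 0.01403²) = 0.02046.
Using z* = 2.326 for 98%, ME = 2.326 × 0.02046 = 0.04759.
p̂₁ − p̂₂ = 0.3601; interval 0.3601 ± 0.04759 gives (0.3125, 0.4077).

(0.3125, 0.4077)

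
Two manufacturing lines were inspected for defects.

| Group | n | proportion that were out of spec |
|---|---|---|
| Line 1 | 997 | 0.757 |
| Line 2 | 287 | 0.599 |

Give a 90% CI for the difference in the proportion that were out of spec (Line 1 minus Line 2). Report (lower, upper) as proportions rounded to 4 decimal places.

(0.1054, 0.2106)

Each SE is √(p̂(1−p̂)/n): √(0.7570·0.2430/997) = 0.01358 and √(0.5990·0.4010/287) = 0.02893.
SE(p̂₁ − p̂₂) = √(SE₁² + SE₂²) = √(0.0001844164 + 0.0008369449) = 0.03196, since the two samples are independent.
At 90% confidence z* = 1.645; margin = 1.645 × 0.03196 = 0.05257.
The difference is 0.7570 − 0.5990 = 0.1580, so the interval is 0.1580 ± 0.05257 = (0.1054, 0.2106).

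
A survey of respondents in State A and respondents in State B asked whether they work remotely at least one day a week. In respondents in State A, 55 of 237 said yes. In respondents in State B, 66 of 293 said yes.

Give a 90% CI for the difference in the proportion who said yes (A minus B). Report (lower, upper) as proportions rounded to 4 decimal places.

First, p̂₁ = 55/237 = 0.2321; p̂₂ = 66/293 = 0.2253.
The two standard errors are √(0.2321×0.7679/237) = 0.02742 and √(0.2253×0.7747/293) = 0.02441.
Because the samples are independent, SE_diff = √(0.02742² + 0.02441²) = 0.03671.
Using z* = 1.645 for 90%, ME = 1.645 × 0.03671 = 0.06039.
p̂₁ − p̂₂ = 0.0068; interval 0.0068 ± 0.06039 gives (-0.0536, 0.0672).

(-0.0536, 0.0672)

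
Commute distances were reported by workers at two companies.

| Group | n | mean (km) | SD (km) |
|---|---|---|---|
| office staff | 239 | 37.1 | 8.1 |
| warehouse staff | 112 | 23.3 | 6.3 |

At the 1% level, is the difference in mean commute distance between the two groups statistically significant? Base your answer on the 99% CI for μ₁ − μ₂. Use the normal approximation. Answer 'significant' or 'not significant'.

significant

Standard errors of each mean: 8.1/√239 = 0.5239 and 6.3/√112 = 0.5953.
SE(x̄₁ − x̄₂) = √(0.5239² + 0.5953²) = 0.7930 for independent samples with unequal variances.
With z* = 2.576, the margin is 2.576 × 0.7930 = 2.0428.
x̄₁ − x̄₂ = 37.1 − 23.3 = 13.8000; the interval is 13.8000 ± 2.0428 = (11.7572, 15.8428).
The interval (11.7572, 15.8428) does not contain 0, so the difference is significant.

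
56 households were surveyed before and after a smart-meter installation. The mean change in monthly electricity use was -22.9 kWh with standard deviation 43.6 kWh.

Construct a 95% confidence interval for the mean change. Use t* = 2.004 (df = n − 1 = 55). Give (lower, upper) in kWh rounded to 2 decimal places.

This is a matched-pairs design, so SE = s_d/√n = 43.6/√56 = 5.8263.
Margin = 2.004 × 5.8263 = 11.6759; the interval is -22.9 ± 11.6759 = (-34.58, -11.22).

(-34.58, -11.22)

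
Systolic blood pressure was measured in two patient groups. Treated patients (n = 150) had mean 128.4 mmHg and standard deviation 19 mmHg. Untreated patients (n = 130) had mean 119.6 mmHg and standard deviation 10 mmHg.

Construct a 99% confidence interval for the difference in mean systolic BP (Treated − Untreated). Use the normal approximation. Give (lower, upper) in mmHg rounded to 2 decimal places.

(4.21, 13.39)

Per-group SEs: s₁/√n₁ = 19/√150 = 1.5513, s₂/√n₂ = 10/√130 = 0.8771.
Unpooled SE of the difference: √(2.40653169 + 0.76930441) = 1.7821.
Margin of error = z* · SE = 2.576 × 1.7821 = 4.5907.
x̄₁ − x̄₂ = 128.4 − 119.6 = 8.8000.
CI: 8.8000 ± 4.5907 = (4.21, 13.39).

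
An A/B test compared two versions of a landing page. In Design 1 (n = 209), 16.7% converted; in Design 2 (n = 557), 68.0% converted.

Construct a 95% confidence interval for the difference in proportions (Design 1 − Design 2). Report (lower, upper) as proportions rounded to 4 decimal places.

(-0.5767, -0.4493)

The two standard errors are √(0.1670×0.8330/209) = 0.02580 and √(0.6800×0.3200/557) = 0.01977.
Because the samples are independent, SE_diff = √(0.02580² + 0.01977²) = 0.03250.
Using z* = 1.960 for 95%, ME = 1.960 × 0.03250 = 0.06370.
p̂₁ − p̂₂ = -0.5130; interval -0.5130 ± 0.06370 gives (-0.5767, -0.4493).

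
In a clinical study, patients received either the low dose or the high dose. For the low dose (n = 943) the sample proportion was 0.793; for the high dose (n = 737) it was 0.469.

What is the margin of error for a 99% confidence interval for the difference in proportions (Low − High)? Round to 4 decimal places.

0.0583

The two standard errors are √(0.7930×0.2070/943) = 0.01319 and √(0.4690×0.5310/737) = 0.01838.
Because the samples are independent, SE_diff = √(0.01319² + 0.01838²) = 0.02262.
Using z* = 2.576 for 99%, ME = 2.576 × 0.02262 = 0.05827.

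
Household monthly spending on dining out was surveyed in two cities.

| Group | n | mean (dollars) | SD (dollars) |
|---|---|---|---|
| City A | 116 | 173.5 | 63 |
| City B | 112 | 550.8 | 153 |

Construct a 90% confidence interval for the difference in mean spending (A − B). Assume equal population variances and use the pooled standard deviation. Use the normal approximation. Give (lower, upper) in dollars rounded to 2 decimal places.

(-402.64, -351.96)

Pooled variance s_p² = [115·63² + 111·153²] / (116+112−2) = 13516.9646, so s_p = 116.2625.
SE_diff = s_p·√(1/n₁ + 1/n₂) = 116.2625·√(1/116 + 1/112) = 15.4017.
z* = 1.645; margin = 1.645 × 15.4017 = 25.3358.
Difference = 173.5 − 550.8 = -377.3000.
-377.3000 ± 25.3358 → (-402.64, -351.96).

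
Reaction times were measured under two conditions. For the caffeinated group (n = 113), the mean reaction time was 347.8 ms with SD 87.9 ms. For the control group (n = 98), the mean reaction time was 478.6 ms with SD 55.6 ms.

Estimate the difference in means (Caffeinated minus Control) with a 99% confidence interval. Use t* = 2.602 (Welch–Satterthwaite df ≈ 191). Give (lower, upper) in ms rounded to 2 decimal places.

(-156.81, -104.79)

Standard errors of each mean: 87.9/√113 = 8.2689 and 55.6/√98 = 5.6164.
SE(x̄₁ − x̄₂) = √(8.2689² + 5.6164²) = 9.9959 for independent samples with unequal variances.
With t* = 2.602, the margin is 2.602 × 9.9959 = 26.0093.
x̄₁ − x̄₂ = 347.8 − 478.6 = -130.8000; the interval is -130.8000 ± 26.0093 = (-156.81, -104.79).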